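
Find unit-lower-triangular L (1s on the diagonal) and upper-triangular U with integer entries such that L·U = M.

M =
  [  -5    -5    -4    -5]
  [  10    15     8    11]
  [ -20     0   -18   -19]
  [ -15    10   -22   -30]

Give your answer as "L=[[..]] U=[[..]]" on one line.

L=[[1,0,0,0],[-2,1,0,0],[4,4,1,0],[3,5,5,1]] U=[[-5,-5,-4,-5],[0,5,0,1],[0,0,-2,-3],[0,0,0,-5]]

  r1 -= -2·r0 → [0,5,0,1]
  r2 -= 4·r0 → [0,20,-2,1]
  r3 -= 3·r0 → [0,25,-10,-15]
  r2 -= 4·r1 → [0,0,-2,-3]
  r3 -= 5·r1 → [0,0,-10,-20]
  r3 -= 5·r2 → [0,0,0,-5]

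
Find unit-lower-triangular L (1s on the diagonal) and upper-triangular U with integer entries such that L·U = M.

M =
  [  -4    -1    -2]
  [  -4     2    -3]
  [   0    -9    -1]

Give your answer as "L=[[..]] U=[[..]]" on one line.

  row1 -= 1·row0 → [0,3,-1]
  row2 -= 0·row0 → [0,-9,-1]
  row2 -= -3·row1 → [0,0,-4]

L=[[1,0,0],[1,1,0],[0,-3,1]] U=[[-4,-1,-2],[0,3,-1],[0,0,-4]]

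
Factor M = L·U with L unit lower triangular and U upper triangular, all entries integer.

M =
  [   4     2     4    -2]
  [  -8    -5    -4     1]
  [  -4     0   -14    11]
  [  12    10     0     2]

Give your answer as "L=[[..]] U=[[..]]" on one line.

  R1 -= -2·R0 → [0,-1,4,-3]
  R2 -= -1·R0 → [0,2,-10,9]
  R3 -= 3·R0 → [0,4,-12,8]
  R2 -= -2·R1 → [0,0,-2,3]
  R3 -= -4·R1 → [0,0,4,-4]
  R3 -= -2·R2 → [0,0,0,2]

L=[[1,0,0,0],[-2,1,0,0],[-1,-2,1,0],[3,-4,-2,1]] U=[[4,2,4,-2],[0,-1,4,-3],[0,0,-2,3],[0,0,0,2]]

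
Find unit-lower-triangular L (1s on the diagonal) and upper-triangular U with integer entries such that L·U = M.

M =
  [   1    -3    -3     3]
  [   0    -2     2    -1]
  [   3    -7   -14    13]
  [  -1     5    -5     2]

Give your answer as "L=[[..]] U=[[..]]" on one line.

  R1 -= 0·R0 → [0,-2,2,-1]
  R2 -= 3·R0 → [0,2,-5,4]
  R3 -= -1·R0 → [0,2,-8,5]
  R2 -= -1·R1 → [0,0,-3,3]
  R3 -= -1·R1 → [0,0,-6,4]
  R3 -= 2·R2 → [0,0,0,-2]

L=[[1,0,0,0],[0,1,0,0],[3,-1,1,0],[-1,-1,2,1]] U=[[1,-3,-3,3],[0,-2,2,-1],[0,0,-3,3],[0,0,0,-2]]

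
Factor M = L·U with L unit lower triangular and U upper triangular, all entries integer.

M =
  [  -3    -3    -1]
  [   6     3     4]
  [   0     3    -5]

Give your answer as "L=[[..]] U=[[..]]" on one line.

  r1 -= -2·r0 → [0,-3,2]
  r2 -= 0·r0 → [0,3,-5]
  r2 -= -1·r1 → [0,0,-3]

L=[[1,0,0],[-2,1,0],[0,-1,1]] U=[[-3,-3,-1],[0,-3,2],[0,0,-3]]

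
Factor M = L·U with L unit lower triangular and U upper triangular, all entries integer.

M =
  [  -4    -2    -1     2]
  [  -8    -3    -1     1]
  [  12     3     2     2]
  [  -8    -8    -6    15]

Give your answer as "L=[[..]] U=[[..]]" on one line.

L=[[1,0,0,0],[2,1,0,0],[-3,-3,1,0],[2,-4,0,1]] U=[[-4,-2,-1,2],[0,1,1,-3],[0,0,2,-1],[0,0,0,-1]]

  R1 -= 2·R0 → [0,1,1,-3]
  R2 -= -3·R0 → [0,-3,-1,8]
  R3 -= 2·R0 → [0,-4,-4,11]
  R2 -= -3·R1 → [0,0,2,-1]
  R3 -= -4·R1 → [0,0,0,-1]
  R3 -= 0·R2 → [0,0,0,-1]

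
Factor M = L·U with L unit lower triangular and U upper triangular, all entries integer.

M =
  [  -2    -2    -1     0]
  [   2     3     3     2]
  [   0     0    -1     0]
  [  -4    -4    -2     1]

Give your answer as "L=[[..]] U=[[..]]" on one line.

L=[[1,0,0,0],[-1,1,0,0],[0,0,1,0],[2,0,0,1]] U=[[-2,-2,-1,0],[0,1,2,2],[0,0,-1,0],[0,0,0,1]]

  R1 -= -1·R0 → [0,1,2,2]
  R2 -= 0·R0 → [0,0,-1,0]
  R3 -= 2·R0 → [0,0,0,1]
  R2 -= 0·R1 → [0,0,-1,0]
  R3 -= 0·R1 → [0,0,0,1]
  R3 -= 0·R2 → [0,0,0,1]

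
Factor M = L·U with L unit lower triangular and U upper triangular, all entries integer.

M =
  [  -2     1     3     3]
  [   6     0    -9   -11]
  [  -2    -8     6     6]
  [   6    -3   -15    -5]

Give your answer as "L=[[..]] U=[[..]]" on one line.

  R1 -= -3·R0 → [0,3,0,-2]
  R2 -= 1·R0 → [0,-9,3,3]
  R3 -= -3·R0 → [0,0,-6,4]
  R2 -= -3·R1 → [0,0,3,-3]
  R3 -= 0·R1 → [0,0,-6,4]
  R3 -= -2·R2 → [0,0,0,-2]

L=[[1,0,0,0],[-3,1,0,0],[1,-3,1,0],[-3,0,-2,1]] U=[[-2,1,3,3],[0,3,0,-2],[0,0,3,-3],[0,0,0,-2]]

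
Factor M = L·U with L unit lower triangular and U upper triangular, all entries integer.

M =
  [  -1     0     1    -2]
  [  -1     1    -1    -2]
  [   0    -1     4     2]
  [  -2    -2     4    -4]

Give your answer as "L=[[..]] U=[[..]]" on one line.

  row1 -= 1·row0 → [0,1,-2,0]
  row2 -= 0·row0 → [0,-1,4,2]
  row3 -= 2·row0 → [0,-2,2,0]
  row2 -= -1·row1 → [0,0,2,2]
  row3 -= -2·row1 → [0,0,-2,0]
  row3 -= -1·row2 → [0,0,0,2]

L=[[1,0,0,0],[1,1,0,0],[0,-1,1,0],[2,-2,-1,1]] U=[[-1,0,1,-2],[0,1,-2,0],[0,0,2,2],[0,0,0,2]]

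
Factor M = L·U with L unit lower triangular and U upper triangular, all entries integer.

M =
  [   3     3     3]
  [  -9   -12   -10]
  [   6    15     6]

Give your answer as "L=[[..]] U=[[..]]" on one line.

L=[[1,0,0],[-3,1,0],[2,-3,1]] U=[[3,3,3],[0,-3,-1],[0,0,-3]]

  row1 -= -3·row0 → [0,-3,-1]
  row2 -= 2·row0 → [0,9,0]
  row2 -= -3·row1 → [0,0,-3]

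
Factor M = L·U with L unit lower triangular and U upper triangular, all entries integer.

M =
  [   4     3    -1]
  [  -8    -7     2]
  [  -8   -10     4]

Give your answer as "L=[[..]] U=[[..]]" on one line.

L=[[1,0,0],[-2,1,0],[-2,4,1]] U=[[4,3,-1],[0,-1,0],[0,0,2]]

  row1 -= -2·row0 → [0,-1,0]
  row2 -= -2·row0 → [0,-4,2]
  row2 -= 4·row1 → [0,0,2]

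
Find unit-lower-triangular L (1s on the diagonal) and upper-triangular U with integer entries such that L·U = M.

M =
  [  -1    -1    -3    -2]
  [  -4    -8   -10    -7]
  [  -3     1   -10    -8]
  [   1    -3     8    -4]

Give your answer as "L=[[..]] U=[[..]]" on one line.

  row1 -= 4·row0 → [0,-4,2,1]
  row2 -= 3·row0 → [0,4,-1,-2]
  row3 -= -1·row0 → [0,-4,5,-6]
  row2 -= -1·row1 → [0,0,1,-1]
  row3 -= 1·row1 → [0,0,3,-7]
  row3 -= 3·row2 → [0,0,0,-4]

L=[[1,0,0,0],[4,1,0,0],[3,-1,1,0],[-1,1,3,1]] U=[[-1,-1,-3,-2],[0,-4,2,1],[0,0,1,-1],[0,0,0,-4]]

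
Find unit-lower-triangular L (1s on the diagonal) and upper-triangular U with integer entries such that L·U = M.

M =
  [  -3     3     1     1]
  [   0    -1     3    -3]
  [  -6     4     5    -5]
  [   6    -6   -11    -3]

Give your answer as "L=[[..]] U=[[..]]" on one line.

L=[[1,0,0,0],[0,1,0,0],[2,2,1,0],[-2,0,3,1]] U=[[-3,3,1,1],[0,-1,3,-3],[0,0,-3,-1],[0,0,0,2]]

  R1 -= 0·R0 → [0,-1,3,-3]
  R2 -= 2·R0 → [0,-2,3,-7]
  R3 -= -2·R0 → [0,0,-9,-1]
  R2 -= 2·R1 → [0,0,-3,-1]
  R3 -= 0·R1 → [0,0,-9,-1]
  R3 -= 3·R2 → [0,0,0,2]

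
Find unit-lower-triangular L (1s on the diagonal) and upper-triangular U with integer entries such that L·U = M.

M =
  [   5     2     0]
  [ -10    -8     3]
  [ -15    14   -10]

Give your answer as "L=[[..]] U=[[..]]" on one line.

  R1 -= -2·R0 → [0,-4,3]
  R2 -= -3·R0 → [0,20,-10]
  R2 -= -5·R1 → [0,0,5]

L=[[1,0,0],[-2,1,0],[-3,-5,1]] U=[[5,2,0],[0,-4,3],[0,0,5]]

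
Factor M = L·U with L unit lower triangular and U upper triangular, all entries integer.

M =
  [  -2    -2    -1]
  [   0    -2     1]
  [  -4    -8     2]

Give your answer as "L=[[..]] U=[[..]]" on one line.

L=[[1,0,0],[0,1,0],[2,2,1]] U=[[-2,-2,-1],[0,-2,1],[0,0,2]]

  r1 -= 0·r0 → [0,-2,1]
  r2 -= 2·r0 → [0,-4,4]
  r2 -= 2·r1 → [0,0,2]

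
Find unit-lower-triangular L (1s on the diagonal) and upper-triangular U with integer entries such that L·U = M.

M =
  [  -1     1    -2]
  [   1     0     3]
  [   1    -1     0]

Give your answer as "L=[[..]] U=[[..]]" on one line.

  row1 -= -1·row0 → [0,1,1]
  row2 -= -1·row0 → [0,0,-2]
  row2 -= 0·row1 → [0,0,-2]

L=[[1,0,0],[-1,1,0],[-1,0,1]] U=[[-1,1,-2],[0,1,1],[0,0,-2]]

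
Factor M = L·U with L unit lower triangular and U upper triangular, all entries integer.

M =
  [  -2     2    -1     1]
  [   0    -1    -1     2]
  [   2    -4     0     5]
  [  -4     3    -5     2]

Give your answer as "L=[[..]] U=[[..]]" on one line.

L=[[1,0,0,0],[0,1,0,0],[-1,2,1,0],[2,1,-2,1]] U=[[-2,2,-1,1],[0,-1,-1,2],[0,0,1,2],[0,0,0,2]]

  row1 -= 0·row0 → [0,-1,-1,2]
  row2 -= -1·row0 → [0,-2,-1,6]
  row3 -= 2·row0 → [0,-1,-3,0]
  row2 -= 2·row1 → [0,0,1,2]
  row3 -= 1·row1 → [0,0,-2,-2]
  row3 -= -2·row2 → [0,0,0,2]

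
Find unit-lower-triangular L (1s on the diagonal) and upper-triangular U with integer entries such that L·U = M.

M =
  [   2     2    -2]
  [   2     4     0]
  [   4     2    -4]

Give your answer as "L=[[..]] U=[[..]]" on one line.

L=[[1,0,0],[1,1,0],[2,-1,1]] U=[[2,2,-2],[0,2,2],[0,0,2]]

  r1 -= 1·r0 → [0,2,2]
  r2 -= 2·r0 → [0,-2,0]
  r2 -= -1·r1 → [0,0,2]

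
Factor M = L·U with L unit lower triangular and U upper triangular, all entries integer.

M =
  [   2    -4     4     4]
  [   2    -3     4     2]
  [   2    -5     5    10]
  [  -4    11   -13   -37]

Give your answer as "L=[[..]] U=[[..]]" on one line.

L=[[1,0,0,0],[1,1,0,0],[1,-1,1,0],[-2,3,-5,1]] U=[[2,-4,4,4],[0,1,0,-2],[0,0,1,4],[0,0,0,-3]]

  R1 -= 1·R0 → [0,1,0,-2]
  R2 -= 1·R0 → [0,-1,1,6]
  R3 -= -2·R0 → [0,3,-5,-29]
  R2 -= -1·R1 → [0,0,1,4]
  R3 -= 3·R1 → [0,0,-5,-23]
  R3 -= -5·R2 → [0,0,0,-3]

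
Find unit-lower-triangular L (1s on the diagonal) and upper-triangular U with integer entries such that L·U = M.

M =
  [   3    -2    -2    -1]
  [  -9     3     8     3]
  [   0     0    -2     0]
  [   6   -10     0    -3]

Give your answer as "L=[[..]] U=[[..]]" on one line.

  r1 -= -3·r0 → [0,-3,2,0]
  r2 -= 0·r0 → [0,0,-2,0]
  r3 -= 2·r0 → [0,-6,4,-1]
  r2 -= 0·r1 → [0,0,-2,0]
  r3 -= 2·r1 → [0,0,0,-1]
  r3 -= 0·r2 → [0,0,0,-1]

L=[[1,0,0,0],[-3,1,0,0],[0,0,1,0],[2,2,0,1]] U=[[3,-2,-2,-1],[0,-3,2,0],[0,0,-2,0],[0,0,0,-1]]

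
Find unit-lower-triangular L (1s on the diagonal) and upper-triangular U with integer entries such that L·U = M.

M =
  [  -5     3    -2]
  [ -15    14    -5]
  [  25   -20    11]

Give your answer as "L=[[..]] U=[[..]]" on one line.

  R1 -= 3·R0 → [0,5,1]
  R2 -= -5·R0 → [0,-5,1]
  R2 -= -1·R1 → [0,0,2]

L=[[1,0,0],[3,1,0],[-5,-1,1]] U=[[-5,3,-2],[0,5,1],[0,0,2]]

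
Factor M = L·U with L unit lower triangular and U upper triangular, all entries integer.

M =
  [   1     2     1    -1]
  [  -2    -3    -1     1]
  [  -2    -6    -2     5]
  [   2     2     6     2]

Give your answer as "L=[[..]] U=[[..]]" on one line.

  r1 -= -2·r0 → [0,1,1,-1]
  r2 -= -2·r0 → [0,-2,0,3]
  r3 -= 2·r0 → [0,-2,4,4]
  r2 -= -2·r1 → [0,0,2,1]
  r3 -= -2·r1 → [0,0,6,2]
  r3 -= 3·r2 → [0,0,0,-1]

L=[[1,0,0,0],[-2,1,0,0],[-2,-2,1,0],[2,-2,3,1]] U=[[1,2,1,-1],[0,1,1,-1],[0,0,2,1],[0,0,0,-1]]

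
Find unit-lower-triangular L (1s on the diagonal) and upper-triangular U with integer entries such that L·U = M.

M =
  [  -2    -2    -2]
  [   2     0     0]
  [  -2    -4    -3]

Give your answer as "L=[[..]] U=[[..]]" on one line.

L=[[1,0,0],[-1,1,0],[1,1,1]] U=[[-2,-2,-2],[0,-2,-2],[0,0,1]]

  r1 -= -1·r0 → [0,-2,-2]
  r2 -= 1·r0 → [0,-2,-1]
  r2 -= 1·r1 → [0,0,1]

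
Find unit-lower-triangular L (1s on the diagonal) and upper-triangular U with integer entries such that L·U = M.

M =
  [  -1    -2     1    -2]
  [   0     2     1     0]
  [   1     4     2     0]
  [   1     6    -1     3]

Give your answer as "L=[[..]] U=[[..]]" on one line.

  row1 -= 0·row0 → [0,2,1,0]
  row2 -= -1·row0 → [0,2,3,-2]
  row3 -= -1·row0 → [0,4,0,1]
  row2 -= 1·row1 → [0,0,2,-2]
  row3 -= 2·row1 → [0,0,-2,1]
  row3 -= -1·row2 → [0,0,0,-1]

L=[[1,0,0,0],[0,1,0,0],[-1,1,1,0],[-1,2,-1,1]] U=[[-1,-2,1,-2],[0,2,1,0],[0,0,2,-2],[0,0,0,-1]]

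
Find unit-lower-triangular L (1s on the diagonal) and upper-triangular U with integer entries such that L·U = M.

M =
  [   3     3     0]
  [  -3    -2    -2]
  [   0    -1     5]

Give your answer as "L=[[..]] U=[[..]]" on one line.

L=[[1,0,0],[-1,1,0],[0,-1,1]] U=[[3,3,0],[0,1,-2],[0,0,3]]

  r1 -= -1·r0 → [0,1,-2]
  r2 -= 0·r0 → [0,-1,5]
  r2 -= -1·r1 → [0,0,3]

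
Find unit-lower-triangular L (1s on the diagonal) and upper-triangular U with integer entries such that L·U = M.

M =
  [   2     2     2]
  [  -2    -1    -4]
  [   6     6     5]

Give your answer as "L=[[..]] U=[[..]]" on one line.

L=[[1,0,0],[-1,1,0],[3,0,1]] U=[[2,2,2],[0,1,-2],[0,0,-1]]

  row1 -= -1·row0 → [0,1,-2]
  row2 -= 3·row0 → [0,0,-1]
  row2 -= 0·row1 → [0,0,-1]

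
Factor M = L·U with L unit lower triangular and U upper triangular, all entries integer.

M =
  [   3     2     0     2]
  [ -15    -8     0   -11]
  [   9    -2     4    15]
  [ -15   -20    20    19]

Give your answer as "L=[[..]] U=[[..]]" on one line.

  row1 -= -5·row0 → [0,2,0,-1]
  row2 -= 3·row0 → [0,-8,4,9]
  row3 -= -5·row0 → [0,-10,20,29]
  row2 -= -4·row1 → [0,0,4,5]
  row3 -= -5·row1 → [0,0,20,24]
  row3 -= 5·row2 → [0,0,0,-1]

L=[[1,0,0,0],[-5,1,0,0],[3,-4,1,0],[-5,-5,5,1]] U=[[3,2,0,2],[0,2,0,-1],[0,0,4,5],[0,0,0,-1]]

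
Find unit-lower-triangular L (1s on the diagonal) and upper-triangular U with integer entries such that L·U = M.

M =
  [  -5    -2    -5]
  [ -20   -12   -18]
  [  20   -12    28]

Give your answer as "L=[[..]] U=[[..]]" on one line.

  r1 -= 4·r0 → [0,-4,2]
  r2 -= -4·r0 → [0,-20,8]
  r2 -= 5·r1 → [0,0,-2]

L=[[1,0,0],[4,1,0],[-4,5,1]] U=[[-5,-2,-5],[0,-4,2],[0,0,-2]]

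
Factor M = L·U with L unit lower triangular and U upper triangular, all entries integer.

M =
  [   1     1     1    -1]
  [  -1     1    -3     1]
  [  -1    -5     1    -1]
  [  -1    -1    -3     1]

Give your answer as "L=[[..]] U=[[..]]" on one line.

  r1 -= -1·r0 → [0,2,-2,0]
  r2 -= -1·r0 → [0,-4,2,-2]
  r3 -= -1·r0 → [0,0,-2,0]
  r2 -= -2·r1 → [0,0,-2,-2]
  r3 -= 0·r1 → [0,0,-2,0]
  r3 -= 1·r2 → [0,0,0,2]

L=[[1,0,0,0],[-1,1,0,0],[-1,-2,1,0],[-1,0,1,1]] U=[[1,1,1,-1],[0,2,-2,0],[0,0,-2,-2],[0,0,0,2]]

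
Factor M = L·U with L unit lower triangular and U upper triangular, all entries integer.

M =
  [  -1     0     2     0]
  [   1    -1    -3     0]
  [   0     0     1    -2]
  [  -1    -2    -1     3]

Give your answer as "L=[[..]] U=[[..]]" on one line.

  row1 -= -1·row0 → [0,-1,-1,0]
  row2 -= 0·row0 → [0,0,1,-2]
  row3 -= 1·row0 → [0,-2,-3,3]
  row2 -= 0·row1 → [0,0,1,-2]
  row3 -= 2·row1 → [0,0,-1,3]
  row3 -= -1·row2 → [0,0,0,1]

L=[[1,0,0,0],[-1,1,0,0],[0,0,1,0],[1,2,-1,1]] U=[[-1,0,2,0],[0,-1,-1,0],[0,0,1,-2],[0,0,0,1]]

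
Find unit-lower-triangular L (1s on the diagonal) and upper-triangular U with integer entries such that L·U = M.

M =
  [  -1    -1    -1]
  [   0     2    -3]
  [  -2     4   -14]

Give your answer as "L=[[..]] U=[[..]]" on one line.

  row1 -= 0·row0 → [0,2,-3]
  row2 -= 2·row0 → [0,6,-12]
  row2 -= 3·row1 → [0,0,-3]

L=[[1,0,0],[0,1,0],[2,3,1]] U=[[-1,-1,-1],[0,2,-3],[0,0,-3]]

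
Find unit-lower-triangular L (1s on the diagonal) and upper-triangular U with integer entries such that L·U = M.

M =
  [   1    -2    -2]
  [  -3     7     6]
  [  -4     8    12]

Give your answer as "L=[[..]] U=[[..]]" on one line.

  row1 -= -3·row0 → [0,1,0]
  row2 -= -4·row0 → [0,0,4]
  row2 -= 0·row1 → [0,0,4]

L=[[1,0,0],[-3,1,0],[-4,0,1]] U=[[1,-2,-2],[0,1,0],[0,0,4]]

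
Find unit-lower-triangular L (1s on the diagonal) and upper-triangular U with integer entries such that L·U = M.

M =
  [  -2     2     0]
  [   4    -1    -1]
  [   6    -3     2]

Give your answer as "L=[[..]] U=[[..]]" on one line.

L=[[1,0,0],[-2,1,0],[-3,1,1]] U=[[-2,2,0],[0,3,-1],[0,0,3]]

  r1 -= -2·r0 → [0,3,-1]
  r2 -= -3·r0 → [0,3,2]
  r2 -= 1·r1 → [0,0,3]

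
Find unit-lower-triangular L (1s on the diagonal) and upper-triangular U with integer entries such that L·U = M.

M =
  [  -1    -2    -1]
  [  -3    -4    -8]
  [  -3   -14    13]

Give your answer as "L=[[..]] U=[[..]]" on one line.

  R1 -= 3·R0 → [0,2,-5]
  R2 -= 3·R0 → [0,-8,16]
  R2 -= -4·R1 → [0,0,-4]

L=[[1,0,0],[3,1,0],[3,-4,1]] U=[[-1,-2,-1],[0,2,-5],[0,0,-4]]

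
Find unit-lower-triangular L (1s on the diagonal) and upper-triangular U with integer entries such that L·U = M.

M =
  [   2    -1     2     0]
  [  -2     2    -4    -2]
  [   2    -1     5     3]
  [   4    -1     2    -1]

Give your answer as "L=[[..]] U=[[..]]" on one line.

L=[[1,0,0,0],[-1,1,0,0],[1,0,1,0],[2,1,0,1]] U=[[2,-1,2,0],[0,1,-2,-2],[0,0,3,3],[0,0,0,1]]

  r1 -= -1·r0 → [0,1,-2,-2]
  r2 -= 1·r0 → [0,0,3,3]
  r3 -= 2·r0 → [0,1,-2,-1]
  r2 -= 0·r1 → [0,0,3,3]
  r3 -= 1·r1 → [0,0,0,1]
  r3 -= 0·r2 → [0,0,0,1]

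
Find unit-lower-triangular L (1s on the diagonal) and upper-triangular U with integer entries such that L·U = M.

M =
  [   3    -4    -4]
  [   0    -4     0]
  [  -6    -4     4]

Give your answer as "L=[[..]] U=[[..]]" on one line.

  R1 -= 0·R0 → [0,-4,0]
  R2 -= -2·R0 → [0,-12,-4]
  R2 -= 3·R1 → [0,0,-4]

L=[[1,0,0],[0,1,0],[-2,3,1]] U=[[3,-4,-4],[0,-4,0],[0,0,-4]]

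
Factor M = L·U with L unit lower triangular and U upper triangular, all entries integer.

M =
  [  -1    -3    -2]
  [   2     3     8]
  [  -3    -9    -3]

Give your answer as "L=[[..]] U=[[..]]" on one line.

  R1 -= -2·R0 → [0,-3,4]
  R2 -= 3·R0 → [0,0,3]
  R2 -= 0·R1 → [0,0,3]

L=[[1,0,0],[-2,1,0],[3,0,1]] U=[[-1,-3,-2],[0,-3,4],[0,0,3]]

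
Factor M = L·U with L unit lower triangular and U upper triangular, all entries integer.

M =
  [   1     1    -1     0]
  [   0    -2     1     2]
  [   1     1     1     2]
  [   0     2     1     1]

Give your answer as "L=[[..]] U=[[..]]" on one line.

L=[[1,0,0,0],[0,1,0,0],[1,0,1,0],[0,-1,1,1]] U=[[1,1,-1,0],[0,-2,1,2],[0,0,2,2],[0,0,0,1]]

  r1 -= 0·r0 → [0,-2,1,2]
  r2 -= 1·r0 → [0,0,2,2]
  r3 -= 0·r0 → [0,2,1,1]
  r2 -= 0·r1 → [0,0,2,2]
  r3 -= -1·r1 → [0,0,2,3]
  r3 -= 1·r2 → [0,0,0,1]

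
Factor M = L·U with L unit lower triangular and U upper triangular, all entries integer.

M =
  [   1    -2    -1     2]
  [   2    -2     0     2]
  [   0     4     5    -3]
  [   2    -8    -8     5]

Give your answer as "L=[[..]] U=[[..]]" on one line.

  R1 -= 2·R0 → [0,2,2,-2]
  R2 -= 0·R0 → [0,4,5,-3]
  R3 -= 2·R0 → [0,-4,-6,1]
  R2 -= 2·R1 → [0,0,1,1]
  R3 -= -2·R1 → [0,0,-2,-3]
  R3 -= -2·R2 → [0,0,0,-1]

L=[[1,0,0,0],[2,1,0,0],[0,2,1,0],[2,-2,-2,1]] U=[[1,-2,-1,2],[0,2,2,-2],[0,0,1,1],[0,0,0,-1]]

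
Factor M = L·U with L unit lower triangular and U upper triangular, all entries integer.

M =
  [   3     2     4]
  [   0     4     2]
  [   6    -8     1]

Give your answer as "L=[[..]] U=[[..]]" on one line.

L=[[1,0,0],[0,1,0],[2,-3,1]] U=[[3,2,4],[0,4,2],[0,0,-1]]

  row1 -= 0·row0 → [0,4,2]
  row2 -= 2·row0 → [0,-12,-7]
  row2 -= -3·row1 → [0,0,-1]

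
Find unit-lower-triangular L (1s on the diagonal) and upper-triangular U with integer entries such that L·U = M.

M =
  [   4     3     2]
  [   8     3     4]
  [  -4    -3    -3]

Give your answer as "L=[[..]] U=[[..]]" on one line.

L=[[1,0,0],[2,1,0],[-1,0,1]] U=[[4,3,2],[0,-3,0],[0,0,-1]]

  r1 -= 2·r0 → [0,-3,0]
  r2 -= -1·r0 → [0,0,-1]
  r2 -= 0·r1 → [0,0,-1]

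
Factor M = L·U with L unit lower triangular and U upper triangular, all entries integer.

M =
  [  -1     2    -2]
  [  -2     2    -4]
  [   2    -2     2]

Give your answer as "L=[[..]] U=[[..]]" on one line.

L=[[1,0,0],[2,1,0],[-2,-1,1]] U=[[-1,2,-2],[0,-2,0],[0,0,-2]]

  row1 -= 2·row0 → [0,-2,0]
  row2 -= -2·row0 → [0,2,-2]
  row2 -= -1·row1 → [0,0,-2]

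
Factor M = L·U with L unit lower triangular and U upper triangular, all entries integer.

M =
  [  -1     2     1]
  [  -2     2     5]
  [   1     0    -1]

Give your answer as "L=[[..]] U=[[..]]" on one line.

L=[[1,0,0],[2,1,0],[-1,-1,1]] U=[[-1,2,1],[0,-2,3],[0,0,3]]

  R1 -= 2·R0 → [0,-2,3]
  R2 -= -1·R0 → [0,2,0]
  R2 -= -1·R1 → [0,0,3]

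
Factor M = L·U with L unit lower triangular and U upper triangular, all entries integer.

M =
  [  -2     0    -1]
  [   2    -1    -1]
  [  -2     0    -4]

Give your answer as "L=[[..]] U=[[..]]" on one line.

L=[[1,0,0],[-1,1,0],[1,0,1]] U=[[-2,0,-1],[0,-1,-2],[0,0,-3]]

  R1 -= -1·R0 → [0,-1,-2]
  R2 -= 1·R0 → [0,0,-3]
  R2 -= 0·R1 → [0,0,-3]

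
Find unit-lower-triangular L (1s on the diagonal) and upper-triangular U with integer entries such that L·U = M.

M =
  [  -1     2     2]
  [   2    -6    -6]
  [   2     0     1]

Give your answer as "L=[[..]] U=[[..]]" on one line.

  r1 -= -2·r0 → [0,-2,-2]
  r2 -= -2·r0 → [0,4,5]
  r2 -= -2·r1 → [0,0,1]

L=[[1,0,0],[-2,1,0],[-2,-2,1]] U=[[-1,2,2],[0,-2,-2],[0,0,1]]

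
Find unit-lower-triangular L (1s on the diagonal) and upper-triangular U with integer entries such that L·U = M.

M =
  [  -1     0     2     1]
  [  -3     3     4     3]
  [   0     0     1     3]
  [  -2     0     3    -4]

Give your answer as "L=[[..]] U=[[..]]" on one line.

  row1 -= 3·row0 → [0,3,-2,0]
  row2 -= 0·row0 → [0,0,1,3]
  row3 -= 2·row0 → [0,0,-1,-6]
  row2 -= 0·row1 → [0,0,1,3]
  row3 -= 0·row1 → [0,0,-1,-6]
  row3 -= -1·row2 → [0,0,0,-3]

L=[[1,0,0,0],[3,1,0,0],[0,0,1,0],[2,0,-1,1]] U=[[-1,0,2,1],[0,3,-2,0],[0,0,1,3],[0,0,0,-3]]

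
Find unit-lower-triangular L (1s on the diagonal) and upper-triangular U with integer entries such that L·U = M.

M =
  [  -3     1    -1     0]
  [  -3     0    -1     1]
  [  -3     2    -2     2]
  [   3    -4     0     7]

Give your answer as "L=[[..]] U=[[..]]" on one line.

L=[[1,0,0,0],[1,1,0,0],[1,-1,1,0],[-1,3,1,1]] U=[[-3,1,-1,0],[0,-1,0,1],[0,0,-1,3],[0,0,0,1]]

  r1 -= 1·r0 → [0,-1,0,1]
  r2 -= 1·r0 → [0,1,-1,2]
  r3 -= -1·r0 → [0,-3,-1,7]
  r2 -= -1·r1 → [0,0,-1,3]
  r3 -= 3·r1 → [0,0,-1,4]
  r3 -= 1·r2 → [0,0,0,1]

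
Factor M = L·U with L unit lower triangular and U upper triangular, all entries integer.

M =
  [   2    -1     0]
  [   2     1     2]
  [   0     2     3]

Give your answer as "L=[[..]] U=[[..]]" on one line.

  r1 -= 1·r0 → [0,2,2]
  r2 -= 0·r0 → [0,2,3]
  r2 -= 1·r1 → [0,0,1]

L=[[1,0,0],[1,1,0],[0,1,1]] U=[[2,-1,0],[0,2,2],[0,0,1]]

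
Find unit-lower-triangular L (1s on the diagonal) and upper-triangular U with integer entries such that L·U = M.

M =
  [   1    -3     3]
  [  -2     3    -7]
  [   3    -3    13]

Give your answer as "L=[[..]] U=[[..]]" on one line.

  R1 -= -2·R0 → [0,-3,-1]
  R2 -= 3·R0 → [0,6,4]
  R2 -= -2·R1 → [0,0,2]

L=[[1,0,0],[-2,1,0],[3,-2,1]] U=[[1,-3,3],[0,-3,-1],[0,0,2]]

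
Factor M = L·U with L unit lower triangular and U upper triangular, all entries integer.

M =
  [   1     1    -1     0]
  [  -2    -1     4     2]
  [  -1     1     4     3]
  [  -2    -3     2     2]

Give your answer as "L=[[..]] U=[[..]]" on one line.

  row1 -= -2·row0 → [0,1,2,2]
  row2 -= -1·row0 → [0,2,3,3]
  row3 -= -2·row0 → [0,-1,0,2]
  row2 -= 2·row1 → [0,0,-1,-1]
  row3 -= -1·row1 → [0,0,2,4]
  row3 -= -2·row2 → [0,0,0,2]

L=[[1,0,0,0],[-2,1,0,0],[-1,2,1,0],[-2,-1,-2,1]] U=[[1,1,-1,0],[0,1,2,2],[0,0,-1,-1],[0,0,0,2]]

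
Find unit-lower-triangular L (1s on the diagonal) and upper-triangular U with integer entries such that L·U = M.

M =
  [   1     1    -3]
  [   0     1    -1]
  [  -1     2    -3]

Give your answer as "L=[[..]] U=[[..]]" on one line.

L=[[1,0,0],[0,1,0],[-1,3,1]] U=[[1,1,-3],[0,1,-1],[0,0,-3]]

  r1 -= 0·r0 → [0,1,-1]
  r2 -= -1·r0 → [0,3,-6]
  r2 -= 3·r1 → [0,0,-3]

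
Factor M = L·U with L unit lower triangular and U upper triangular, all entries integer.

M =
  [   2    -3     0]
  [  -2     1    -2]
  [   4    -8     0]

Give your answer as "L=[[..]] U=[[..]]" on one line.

L=[[1,0,0],[-1,1,0],[2,1,1]] U=[[2,-3,0],[0,-2,-2],[0,0,2]]

  row1 -= -1·row0 → [0,-2,-2]
  row2 -= 2·row0 → [0,-2,0]
  row2 -= 1·row1 → [0,0,2]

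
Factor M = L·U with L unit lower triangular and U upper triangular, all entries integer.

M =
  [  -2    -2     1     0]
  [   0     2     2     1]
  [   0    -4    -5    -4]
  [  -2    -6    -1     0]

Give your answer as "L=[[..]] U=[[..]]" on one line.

  row1 -= 0·row0 → [0,2,2,1]
  row2 -= 0·row0 → [0,-4,-5,-4]
  row3 -= 1·row0 → [0,-4,-2,0]
  row2 -= -2·row1 → [0,0,-1,-2]
  row3 -= -2·row1 → [0,0,2,2]
  row3 -= -2·row2 → [0,0,0,-2]

L=[[1,0,0,0],[0,1,0,0],[0,-2,1,0],[1,-2,-2,1]] U=[[-2,-2,1,0],[0,2,2,1],[0,0,-1,-2],[0,0,0,-2]]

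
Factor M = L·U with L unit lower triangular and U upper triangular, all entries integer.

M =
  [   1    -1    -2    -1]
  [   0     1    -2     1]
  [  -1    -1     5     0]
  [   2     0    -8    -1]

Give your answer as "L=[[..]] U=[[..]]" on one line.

L=[[1,0,0,0],[0,1,0,0],[-1,-2,1,0],[2,2,0,1]] U=[[1,-1,-2,-1],[0,1,-2,1],[0,0,-1,1],[0,0,0,-1]]

  r1 -= 0·r0 → [0,1,-2,1]
  r2 -= -1·r0 → [0,-2,3,-1]
  r3 -= 2·r0 → [0,2,-4,1]
  r2 -= -2·r1 → [0,0,-1,1]
  r3 -= 2·r1 → [0,0,0,-1]
  r3 -= 0·r2 → [0,0,0,-1]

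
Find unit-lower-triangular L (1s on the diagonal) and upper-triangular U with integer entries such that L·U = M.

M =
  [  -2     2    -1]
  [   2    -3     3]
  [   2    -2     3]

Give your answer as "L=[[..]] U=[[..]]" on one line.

L=[[1,0,0],[-1,1,0],[-1,0,1]] U=[[-2,2,-1],[0,-1,2],[0,0,2]]

  R1 -= -1·R0 → [0,-1,2]
  R2 -= -1·R0 → [0,0,2]
  R2 -= 0·R1 → [0,0,2]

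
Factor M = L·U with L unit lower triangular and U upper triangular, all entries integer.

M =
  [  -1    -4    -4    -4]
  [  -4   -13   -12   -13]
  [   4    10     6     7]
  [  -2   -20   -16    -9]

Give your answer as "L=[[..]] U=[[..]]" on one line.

  r1 -= 4·r0 → [0,3,4,3]
  r2 -= -4·r0 → [0,-6,-10,-9]
  r3 -= 2·r0 → [0,-12,-8,-1]
  r2 -= -2·r1 → [0,0,-2,-3]
  r3 -= -4·r1 → [0,0,8,11]
  r3 -= -4·r2 → [0,0,0,-1]

L=[[1,0,0,0],[4,1,0,0],[-4,-2,1,0],[2,-4,-4,1]] U=[[-1,-4,-4,-4],[0,3,4,3],[0,0,-2,-3],[0,0,0,-1]]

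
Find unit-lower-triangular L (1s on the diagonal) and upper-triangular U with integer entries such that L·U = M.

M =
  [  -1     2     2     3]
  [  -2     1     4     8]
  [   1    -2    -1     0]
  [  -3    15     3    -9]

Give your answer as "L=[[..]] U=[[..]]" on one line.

  R1 -= 2·R0 → [0,-3,0,2]
  R2 -= -1·R0 → [0,0,1,3]
  R3 -= 3·R0 → [0,9,-3,-18]
  R2 -= 0·R1 → [0,0,1,3]
  R3 -= -3·R1 → [0,0,-3,-12]
  R3 -= -3·R2 → [0,0,0,-3]

L=[[1,0,0,0],[2,1,0,0],[-1,0,1,0],[3,-3,-3,1]] U=[[-1,2,2,3],[0,-3,0,2],[0,0,1,3],[0,0,0,-3]]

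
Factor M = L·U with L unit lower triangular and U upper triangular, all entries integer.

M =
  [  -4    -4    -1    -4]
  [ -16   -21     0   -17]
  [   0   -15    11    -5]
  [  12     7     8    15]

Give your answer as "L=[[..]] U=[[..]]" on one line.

L=[[1,0,0,0],[4,1,0,0],[0,3,1,0],[-3,1,-1,1]] U=[[-4,-4,-1,-4],[0,-5,4,-1],[0,0,-1,-2],[0,0,0,2]]

  row1 -= 4·row0 → [0,-5,4,-1]
  row2 -= 0·row0 → [0,-15,11,-5]
  row3 -= -3·row0 → [0,-5,5,3]
  row2 -= 3·row1 → [0,0,-1,-2]
  row3 -= 1·row1 → [0,0,1,4]
  row3 -= -1·row2 → [0,0,0,2]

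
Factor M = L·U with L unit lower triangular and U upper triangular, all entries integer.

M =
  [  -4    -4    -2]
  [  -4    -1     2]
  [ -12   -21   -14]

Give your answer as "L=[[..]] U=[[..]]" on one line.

  row1 -= 1·row0 → [0,3,4]
  row2 -= 3·row0 → [0,-9,-8]
  row2 -= -3·row1 → [0,0,4]

L=[[1,0,0],[1,1,0],[3,-3,1]] U=[[-4,-4,-2],[0,3,4],[0,0,4]]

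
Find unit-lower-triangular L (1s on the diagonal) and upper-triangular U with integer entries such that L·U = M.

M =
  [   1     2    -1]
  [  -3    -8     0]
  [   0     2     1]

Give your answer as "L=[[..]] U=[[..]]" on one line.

L=[[1,0,0],[-3,1,0],[0,-1,1]] U=[[1,2,-1],[0,-2,-3],[0,0,-2]]

  row1 -= -3·row0 → [0,-2,-3]
  row2 -= 0·row0 → [0,2,1]
  row2 -= -1·row1 → [0,0,-2]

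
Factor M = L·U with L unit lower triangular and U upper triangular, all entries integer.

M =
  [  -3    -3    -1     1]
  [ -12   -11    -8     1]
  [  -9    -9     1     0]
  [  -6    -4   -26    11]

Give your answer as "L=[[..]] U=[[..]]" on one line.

  r1 -= 4·r0 → [0,1,-4,-3]
  r2 -= 3·r0 → [0,0,4,-3]
  r3 -= 2·r0 → [0,2,-24,9]
  r2 -= 0·r1 → [0,0,4,-3]
  r3 -= 2·r1 → [0,0,-16,15]
  r3 -= -4·r2 → [0,0,0,3]

L=[[1,0,0,0],[4,1,0,0],[3,0,1,0],[2,2,-4,1]] U=[[-3,-3,-1,1],[0,1,-4,-3],[0,0,4,-3],[0,0,0,3]]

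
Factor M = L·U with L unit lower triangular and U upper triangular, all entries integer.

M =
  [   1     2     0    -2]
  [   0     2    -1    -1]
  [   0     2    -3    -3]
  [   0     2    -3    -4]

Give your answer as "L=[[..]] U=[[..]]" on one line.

  row1 -= 0·row0 → [0,2,-1,-1]
  row2 -= 0·row0 → [0,2,-3,-3]
  row3 -= 0·row0 → [0,2,-3,-4]
  row2 -= 1·row1 → [0,0,-2,-2]
  row3 -= 1·row1 → [0,0,-2,-3]
  row3 -= 1·row2 → [0,0,0,-1]

L=[[1,0,0,0],[0,1,0,0],[0,1,1,0],[0,1,1,1]] U=[[1,2,0,-2],[0,2,-1,-1],[0,0,-2,-2],[0,0,0,-1]]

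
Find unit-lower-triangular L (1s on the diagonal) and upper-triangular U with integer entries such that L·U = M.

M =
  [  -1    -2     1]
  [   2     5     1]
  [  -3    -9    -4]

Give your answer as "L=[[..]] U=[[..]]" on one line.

  R1 -= -2·R0 → [0,1,3]
  R2 -= 3·R0 → [0,-3,-7]
  R2 -= -3·R1 → [0,0,2]

L=[[1,0,0],[-2,1,0],[3,-3,1]] U=[[-1,-2,1],[0,1,3],[0,0,2]]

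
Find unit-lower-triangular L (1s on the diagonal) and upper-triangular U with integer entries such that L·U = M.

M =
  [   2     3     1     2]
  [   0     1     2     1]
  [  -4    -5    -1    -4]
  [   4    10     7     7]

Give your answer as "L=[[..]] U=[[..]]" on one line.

L=[[1,0,0,0],[0,1,0,0],[-2,1,1,0],[2,4,3,1]] U=[[2,3,1,2],[0,1,2,1],[0,0,-1,-1],[0,0,0,2]]

  row1 -= 0·row0 → [0,1,2,1]
  row2 -= -2·row0 → [0,1,1,0]
  row3 -= 2·row0 → [0,4,5,3]
  row2 -= 1·row1 → [0,0,-1,-1]
  row3 -= 4·row1 → [0,0,-3,-1]
  row3 -= 3·row2 → [0,0,0,2]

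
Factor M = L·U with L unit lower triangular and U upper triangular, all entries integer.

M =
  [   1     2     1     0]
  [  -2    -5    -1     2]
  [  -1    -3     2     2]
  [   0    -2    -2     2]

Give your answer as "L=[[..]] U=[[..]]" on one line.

  row1 -= -2·row0 → [0,-1,1,2]
  row2 -= -1·row0 → [0,-1,3,2]
  row3 -= 0·row0 → [0,-2,-2,2]
  row2 -= 1·row1 → [0,0,2,0]
  row3 -= 2·row1 → [0,0,-4,-2]
  row3 -= -2·row2 → [0,0,0,-2]

L=[[1,0,0,0],[-2,1,0,0],[-1,1,1,0],[0,2,-2,1]] U=[[1,2,1,0],[0,-1,1,2],[0,0,2,0],[0,0,0,-2]]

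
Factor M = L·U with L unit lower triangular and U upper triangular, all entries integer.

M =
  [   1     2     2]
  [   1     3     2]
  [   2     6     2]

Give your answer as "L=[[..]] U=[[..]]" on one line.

  R1 -= 1·R0 → [0,1,0]
  R2 -= 2·R0 → [0,2,-2]
  R2 -= 2·R1 → [0,0,-2]

L=[[1,0,0],[1,1,0],[2,2,1]] U=[[1,2,2],[0,1,0],[0,0,-2]]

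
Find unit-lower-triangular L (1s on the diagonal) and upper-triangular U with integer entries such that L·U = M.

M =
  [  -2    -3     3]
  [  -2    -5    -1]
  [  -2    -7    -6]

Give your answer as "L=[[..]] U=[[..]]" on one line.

L=[[1,0,0],[1,1,0],[1,2,1]] U=[[-2,-3,3],[0,-2,-4],[0,0,-1]]

  R1 -= 1·R0 → [0,-2,-4]
  R2 -= 1·R0 → [0,-4,-9]
  R2 -= 2·R1 → [0,0,-1]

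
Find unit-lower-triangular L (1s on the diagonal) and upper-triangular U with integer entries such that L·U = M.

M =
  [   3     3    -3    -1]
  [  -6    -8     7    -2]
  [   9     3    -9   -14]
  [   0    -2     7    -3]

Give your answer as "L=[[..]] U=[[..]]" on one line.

L=[[1,0,0,0],[-2,1,0,0],[3,3,1,0],[0,1,-2,1]] U=[[3,3,-3,-1],[0,-2,1,-4],[0,0,-3,1],[0,0,0,3]]

  r1 -= -2·r0 → [0,-2,1,-4]
  r2 -= 3·r0 → [0,-6,0,-11]
  r3 -= 0·r0 → [0,-2,7,-3]
  r2 -= 3·r1 → [0,0,-3,1]
  r3 -= 1·r1 → [0,0,6,1]
  r3 -= -2·r2 → [0,0,0,3]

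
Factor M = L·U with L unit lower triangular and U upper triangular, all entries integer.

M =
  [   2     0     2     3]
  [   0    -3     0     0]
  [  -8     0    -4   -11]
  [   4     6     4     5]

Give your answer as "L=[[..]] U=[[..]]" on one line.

L=[[1,0,0,0],[0,1,0,0],[-4,0,1,0],[2,-2,0,1]] U=[[2,0,2,3],[0,-3,0,0],[0,0,4,1],[0,0,0,-1]]

  row1 -= 0·row0 → [0,-3,0,0]
  row2 -= -4·row0 → [0,0,4,1]
  row3 -= 2·row0 → [0,6,0,-1]
  row2 -= 0·row1 → [0,0,4,1]
  row3 -= -2·row1 → [0,0,0,-1]
  row3 -= 0·row2 → [0,0,0,-1]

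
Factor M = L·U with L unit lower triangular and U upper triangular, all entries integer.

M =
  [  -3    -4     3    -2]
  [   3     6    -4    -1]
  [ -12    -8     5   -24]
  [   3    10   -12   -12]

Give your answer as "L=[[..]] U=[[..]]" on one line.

L=[[1,0,0,0],[-1,1,0,0],[4,4,1,0],[-1,3,2,1]] U=[[-3,-4,3,-2],[0,2,-1,-3],[0,0,-3,-4],[0,0,0,3]]

  row1 -= -1·row0 → [0,2,-1,-3]
  row2 -= 4·row0 → [0,8,-7,-16]
  row3 -= -1·row0 → [0,6,-9,-14]
  row2 -= 4·row1 → [0,0,-3,-4]
  row3 -= 3·row1 → [0,0,-6,-5]
  row3 -= 2·row2 → [0,0,0,3]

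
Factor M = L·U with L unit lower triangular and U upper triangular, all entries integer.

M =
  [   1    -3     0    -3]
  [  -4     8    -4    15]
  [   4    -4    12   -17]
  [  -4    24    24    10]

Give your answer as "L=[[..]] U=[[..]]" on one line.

L=[[1,0,0,0],[-4,1,0,0],[4,-2,1,0],[-4,-3,3,1]] U=[[1,-3,0,-3],[0,-4,-4,3],[0,0,4,1],[0,0,0,4]]

  r1 -= -4·r0 → [0,-4,-4,3]
  r2 -= 4·r0 → [0,8,12,-5]
  r3 -= -4·r0 → [0,12,24,-2]
  r2 -= -2·r1 → [0,0,4,1]
  r3 -= -3·r1 → [0,0,12,7]
  r3 -= 3·r2 → [0,0,0,4]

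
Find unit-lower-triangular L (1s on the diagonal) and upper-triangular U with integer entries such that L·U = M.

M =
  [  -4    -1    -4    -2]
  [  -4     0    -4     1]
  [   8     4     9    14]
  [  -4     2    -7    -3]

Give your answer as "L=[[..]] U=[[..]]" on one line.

  R1 -= 1·R0 → [0,1,0,3]
  R2 -= -2·R0 → [0,2,1,10]
  R3 -= 1·R0 → [0,3,-3,-1]
  R2 -= 2·R1 → [0,0,1,4]
  R3 -= 3·R1 → [0,0,-3,-10]
  R3 -= -3·R2 → [0,0,0,2]

L=[[1,0,0,0],[1,1,0,0],[-2,2,1,0],[1,3,-3,1]] U=[[-4,-1,-4,-2],[0,1,0,3],[0,0,1,4],[0,0,0,2]]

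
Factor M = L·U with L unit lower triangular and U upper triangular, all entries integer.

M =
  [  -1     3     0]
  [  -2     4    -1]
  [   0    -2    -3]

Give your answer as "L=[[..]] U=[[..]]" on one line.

L=[[1,0,0],[2,1,0],[0,1,1]] U=[[-1,3,0],[0,-2,-1],[0,0,-2]]

  row1 -= 2·row0 → [0,-2,-1]
  row2 -= 0·row0 → [0,-2,-3]
  row2 -= 1·row1 → [0,0,-2]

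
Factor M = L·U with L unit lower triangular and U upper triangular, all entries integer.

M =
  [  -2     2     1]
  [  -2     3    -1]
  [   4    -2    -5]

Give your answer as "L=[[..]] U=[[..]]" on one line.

  r1 -= 1·r0 → [0,1,-2]
  r2 -= -2·r0 → [0,2,-3]
  r2 -= 2·r1 → [0,0,1]

L=[[1,0,0],[1,1,0],[-2,2,1]] U=[[-2,2,1],[0,1,-2],[0,0,1]]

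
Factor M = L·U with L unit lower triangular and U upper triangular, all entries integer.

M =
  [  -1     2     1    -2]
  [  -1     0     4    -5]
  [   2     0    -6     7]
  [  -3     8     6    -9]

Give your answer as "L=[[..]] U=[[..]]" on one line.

L=[[1,0,0,0],[1,1,0,0],[-2,-2,1,0],[3,-1,3,1]] U=[[-1,2,1,-2],[0,-2,3,-3],[0,0,2,-3],[0,0,0,3]]

  R1 -= 1·R0 → [0,-2,3,-3]
  R2 -= -2·R0 → [0,4,-4,3]
  R3 -= 3·R0 → [0,2,3,-3]
  R2 -= -2·R1 → [0,0,2,-3]
  R3 -= -1·R1 → [0,0,6,-6]
  R3 -= 3·R2 → [0,0,0,3]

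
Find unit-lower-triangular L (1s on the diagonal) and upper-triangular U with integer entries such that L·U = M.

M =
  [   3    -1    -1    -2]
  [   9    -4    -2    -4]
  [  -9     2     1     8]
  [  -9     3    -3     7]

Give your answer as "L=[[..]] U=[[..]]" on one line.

L=[[1,0,0,0],[3,1,0,0],[-3,1,1,0],[-3,0,2,1]] U=[[3,-1,-1,-2],[0,-1,1,2],[0,0,-3,0],[0,0,0,1]]

  r1 -= 3·r0 → [0,-1,1,2]
  r2 -= -3·r0 → [0,-1,-2,2]
  r3 -= -3·r0 → [0,0,-6,1]
  r2 -= 1·r1 → [0,0,-3,0]
  r3 -= 0·r1 → [0,0,-6,1]
  r3 -= 2·r2 → [0,0,0,1]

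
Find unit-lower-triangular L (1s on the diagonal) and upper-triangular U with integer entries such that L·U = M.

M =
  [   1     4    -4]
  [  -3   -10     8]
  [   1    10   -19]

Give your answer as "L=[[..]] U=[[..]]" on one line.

L=[[1,0,0],[-3,1,0],[1,3,1]] U=[[1,4,-4],[0,2,-4],[0,0,-3]]

  row1 -= -3·row0 → [0,2,-4]
  row2 -= 1·row0 → [0,6,-15]
  row2 -= 3·row1 → [0,0,-3]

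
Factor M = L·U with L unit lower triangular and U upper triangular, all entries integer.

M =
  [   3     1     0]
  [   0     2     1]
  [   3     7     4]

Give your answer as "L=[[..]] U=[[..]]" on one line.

L=[[1,0,0],[0,1,0],[1,3,1]] U=[[3,1,0],[0,2,1],[0,0,1]]

  r1 -= 0·r0 → [0,2,1]
  r2 -= 1·r0 → [0,6,4]
  r2 -= 3·r1 → [0,0,1]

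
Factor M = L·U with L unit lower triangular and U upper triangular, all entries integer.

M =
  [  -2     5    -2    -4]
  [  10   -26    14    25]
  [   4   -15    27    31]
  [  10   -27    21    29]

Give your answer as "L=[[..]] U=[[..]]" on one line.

L=[[1,0,0,0],[-5,1,0,0],[-2,5,1,0],[-5,2,1,1]] U=[[-2,5,-2,-4],[0,-1,4,5],[0,0,3,-2],[0,0,0,1]]

  r1 -= -5·r0 → [0,-1,4,5]
  r2 -= -2·r0 → [0,-5,23,23]
  r3 -= -5·r0 → [0,-2,11,9]
  r2 -= 5·r1 → [0,0,3,-2]
  r3 -= 2·r1 → [0,0,3,-1]
  r3 -= 1·r2 → [0,0,0,1]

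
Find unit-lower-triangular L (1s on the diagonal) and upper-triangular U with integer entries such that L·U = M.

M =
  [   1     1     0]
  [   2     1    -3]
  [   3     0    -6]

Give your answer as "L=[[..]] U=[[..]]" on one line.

  R1 -= 2·R0 → [0,-1,-3]
  R2 -= 3·R0 → [0,-3,-6]
  R2 -= 3·R1 → [0,0,3]

L=[[1,0,0],[2,1,0],[3,3,1]] U=[[1,1,0],[0,-1,-3],[0,0,3]]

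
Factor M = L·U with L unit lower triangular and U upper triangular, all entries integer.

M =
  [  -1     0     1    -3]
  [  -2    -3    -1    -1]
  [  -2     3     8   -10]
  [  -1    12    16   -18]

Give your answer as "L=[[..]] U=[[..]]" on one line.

  r1 -= 2·r0 → [0,-3,-3,5]
  r2 -= 2·r0 → [0,3,6,-4]
  r3 -= 1·r0 → [0,12,15,-15]
  r2 -= -1·r1 → [0,0,3,1]
  r3 -= -4·r1 → [0,0,3,5]
  r3 -= 1·r2 → [0,0,0,4]

L=[[1,0,0,0],[2,1,0,0],[2,-1,1,0],[1,-4,1,1]] U=[[-1,0,1,-3],[0,-3,-3,5],[0,0,3,1],[0,0,0,4]]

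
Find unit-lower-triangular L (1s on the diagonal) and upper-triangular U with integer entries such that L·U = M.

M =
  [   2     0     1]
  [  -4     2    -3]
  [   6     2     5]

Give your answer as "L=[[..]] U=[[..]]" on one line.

  row1 -= -2·row0 → [0,2,-1]
  row2 -= 3·row0 → [0,2,2]
  row2 -= 1·row1 → [0,0,3]

L=[[1,0,0],[-2,1,0],[3,1,1]] U=[[2,0,1],[0,2,-1],[0,0,3]]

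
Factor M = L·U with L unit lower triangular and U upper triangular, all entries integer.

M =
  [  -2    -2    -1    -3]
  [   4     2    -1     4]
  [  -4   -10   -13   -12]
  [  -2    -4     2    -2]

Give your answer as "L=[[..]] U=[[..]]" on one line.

  row1 -= -2·row0 → [0,-2,-3,-2]
  row2 -= 2·row0 → [0,-6,-11,-6]
  row3 -= 1·row0 → [0,-2,3,1]
  row2 -= 3·row1 → [0,0,-2,0]
  row3 -= 1·row1 → [0,0,6,3]
  row3 -= -3·row2 → [0,0,0,3]

L=[[1,0,0,0],[-2,1,0,0],[2,3,1,0],[1,1,-3,1]] U=[[-2,-2,-1,-3],[0,-2,-3,-2],[0,0,-2,0],[0,0,0,3]]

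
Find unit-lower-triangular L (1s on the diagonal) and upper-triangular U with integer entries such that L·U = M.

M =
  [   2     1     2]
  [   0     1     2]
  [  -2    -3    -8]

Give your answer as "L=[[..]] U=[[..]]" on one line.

L=[[1,0,0],[0,1,0],[-1,-2,1]] U=[[2,1,2],[0,1,2],[0,0,-2]]

  R1 -= 0·R0 → [0,1,2]
  R2 -= -1·R0 → [0,-2,-6]
  R2 -= -2·R1 → [0,0,-2]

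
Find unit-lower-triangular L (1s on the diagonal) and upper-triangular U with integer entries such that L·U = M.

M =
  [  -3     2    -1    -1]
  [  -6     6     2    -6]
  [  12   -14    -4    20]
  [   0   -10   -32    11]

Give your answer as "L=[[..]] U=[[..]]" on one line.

L=[[1,0,0,0],[2,1,0,0],[-4,-3,1,0],[0,-5,-3,1]] U=[[-3,2,-1,-1],[0,2,4,-4],[0,0,4,4],[0,0,0,3]]

  R1 -= 2·R0 → [0,2,4,-4]
  R2 -= -4·R0 → [0,-6,-8,16]
  R3 -= 0·R0 → [0,-10,-32,11]
  R2 -= -3·R1 → [0,0,4,4]
  R3 -= -5·R1 → [0,0,-12,-9]
  R3 -= -3·R2 → [0,0,0,3]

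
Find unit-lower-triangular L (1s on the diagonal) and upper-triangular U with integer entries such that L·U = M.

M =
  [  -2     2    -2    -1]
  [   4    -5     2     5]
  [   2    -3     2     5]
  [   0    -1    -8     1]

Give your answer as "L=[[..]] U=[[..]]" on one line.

L=[[1,0,0,0],[-2,1,0,0],[-1,1,1,0],[0,1,-3,1]] U=[[-2,2,-2,-1],[0,-1,-2,3],[0,0,2,1],[0,0,0,1]]

  row1 -= -2·row0 → [0,-1,-2,3]
  row2 -= -1·row0 → [0,-1,0,4]
  row3 -= 0·row0 → [0,-1,-8,1]
  row2 -= 1·row1 → [0,0,2,1]
  row3 -= 1·row1 → [0,0,-6,-2]
  row3 -= -3·row2 → [0,0,0,1]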